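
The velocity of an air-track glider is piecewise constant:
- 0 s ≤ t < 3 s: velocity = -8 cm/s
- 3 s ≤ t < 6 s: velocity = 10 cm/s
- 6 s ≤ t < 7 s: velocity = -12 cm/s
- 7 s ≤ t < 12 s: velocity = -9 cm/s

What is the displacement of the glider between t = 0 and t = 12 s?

Net displacement equals the area under the velocity-time graph (areas below the axis count negative).
0–3 s: -8 × 3 = -24 cm
3–6 s: 10 × 3 = 30 cm
6–7 s: -12 × 1 = -12 cm
7–12 s: -9 × 5 = -45 cm
Net displacement = -51 cm

-51 cm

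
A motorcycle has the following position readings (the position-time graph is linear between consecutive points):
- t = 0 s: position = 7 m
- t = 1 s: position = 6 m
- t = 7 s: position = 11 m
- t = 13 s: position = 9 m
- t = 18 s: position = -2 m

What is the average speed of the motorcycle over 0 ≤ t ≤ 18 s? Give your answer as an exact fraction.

19/18 m/s

Average speed = (total path length)/(elapsed time); on a piecewise-linear x-t graph the path length is Σ|Δx|.
0–1 s: |Δx| = |6 − 7| = 1 m
1–7 s: |Δx| = |11 − 6| = 5 m
7–13 s: |Δx| = |9 − 11| = 2 m
13–18 s: |Δx| = |-2 − 9| = 11 m
Total path = 19 m; average speed = 19/18 = 19/18 m/s.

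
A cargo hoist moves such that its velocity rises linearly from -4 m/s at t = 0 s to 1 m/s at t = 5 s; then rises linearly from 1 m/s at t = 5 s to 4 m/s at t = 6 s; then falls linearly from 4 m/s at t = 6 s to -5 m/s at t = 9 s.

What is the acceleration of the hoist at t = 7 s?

-3 m/s²

Acceleration is the slope of the v-t graph on 6–9 s: (-5 − 4)/(9 − 6) = -3 m/s².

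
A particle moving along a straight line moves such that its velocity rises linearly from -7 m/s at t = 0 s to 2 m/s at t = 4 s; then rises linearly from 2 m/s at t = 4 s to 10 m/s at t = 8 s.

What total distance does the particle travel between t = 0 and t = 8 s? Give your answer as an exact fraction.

Total distance travelled is ∫|v| dt — sum the magnitudes of each area piece.
0–4 s: v = 0 at t = 28/9 s; triangle areas 98/9 + 8/9 = 106/9 m
4–8 s: |½(2 + 10)(4)| = 24 m
Total distance = 322/9 m

322/9 m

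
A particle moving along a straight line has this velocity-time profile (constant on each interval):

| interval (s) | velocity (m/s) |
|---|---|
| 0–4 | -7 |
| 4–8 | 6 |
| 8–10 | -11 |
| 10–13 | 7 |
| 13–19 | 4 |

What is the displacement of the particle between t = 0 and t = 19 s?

19 m

Net displacement equals the area under the velocity-time graph (areas below the axis count negative).
0–4 s: -7 × 4 = -28 m
4–8 s: 6 × 4 = 24 m
8–10 s: -11 × 2 = -22 m
10–13 s: 7 × 3 = 21 m
13–19 s: 4 × 6 = 24 m
Net displacement = 19 m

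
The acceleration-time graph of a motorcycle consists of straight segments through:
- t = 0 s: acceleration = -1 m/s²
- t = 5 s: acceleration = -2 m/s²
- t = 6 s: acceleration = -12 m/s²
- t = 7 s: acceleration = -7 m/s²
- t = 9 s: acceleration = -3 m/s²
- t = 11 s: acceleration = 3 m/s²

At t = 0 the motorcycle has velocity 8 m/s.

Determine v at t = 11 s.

Δv equals the area under the a-t graph; then v = v₀ + Δv.
0–5 s: ½(-1 + -2)(5) = -7.5 m/s
5–6 s: ½(-2 + -12)(1) = -7 m/s
6–7 s: ½(-12 + -7)(1) = -9.5 m/s
7–9 s: ½(-7 + -3)(2) = -10 m/s
9–11 s: ½(-3 + 3)(2) = 0 m/s
Δv = -34 m/s, so v(11) = 8 + (-34) = -26 m/s.

-26 m/s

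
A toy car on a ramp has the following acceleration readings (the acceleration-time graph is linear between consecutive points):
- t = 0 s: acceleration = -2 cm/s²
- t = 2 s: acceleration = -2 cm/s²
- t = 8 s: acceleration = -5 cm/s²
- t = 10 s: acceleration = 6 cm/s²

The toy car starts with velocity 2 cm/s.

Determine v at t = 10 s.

Δv equals the area under the a-t graph; then v = v₀ + Δv.
0–2 s: -2 × 2 = -4 cm/s
2–8 s: ½(-2 + -5)(6) = -21 cm/s
8–10 s: ½(-5 + 6)(2) = 1 cm/s
Δv = -24 cm/s, so v(10) = 2 + (-24) = -22 cm/s.

-22 cm/s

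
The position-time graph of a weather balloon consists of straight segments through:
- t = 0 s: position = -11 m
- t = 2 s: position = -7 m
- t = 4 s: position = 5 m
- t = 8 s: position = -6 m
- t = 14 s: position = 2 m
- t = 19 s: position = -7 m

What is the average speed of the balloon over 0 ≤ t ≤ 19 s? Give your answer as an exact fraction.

44/19 m/s

Average speed = (total path length)/(elapsed time); on a piecewise-linear x-t graph the path length is Σ|Δx|.
0–2 s: |Δx| = |-7 − -11| = 4 m
2–4 s: |Δx| = |5 − -7| = 12 m
4–8 s: |Δx| = |-6 − 5| = 11 m
8–14 s: |Δx| = |2 − -6| = 8 m
14–19 s: |Δx| = |-7 − 2| = 9 m
Total path = 44 m; average speed = 44/19 = 44/19 m/s.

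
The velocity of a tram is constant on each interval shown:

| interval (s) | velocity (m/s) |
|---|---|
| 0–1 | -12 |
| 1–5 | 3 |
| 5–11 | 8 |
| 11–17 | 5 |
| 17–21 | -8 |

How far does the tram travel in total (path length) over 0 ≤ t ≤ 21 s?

134 m

Distance (not displacement) is the total path length: add the absolute areas under v-t.
0–1 s: |-12| × 1 = 12 m
1–5 s: |3| × 4 = 12 m
5–11 s: |8| × 6 = 48 m
11–17 s: |5| × 6 = 30 m
17–21 s: |-8| × 4 = 32 m
Total distance = 134 m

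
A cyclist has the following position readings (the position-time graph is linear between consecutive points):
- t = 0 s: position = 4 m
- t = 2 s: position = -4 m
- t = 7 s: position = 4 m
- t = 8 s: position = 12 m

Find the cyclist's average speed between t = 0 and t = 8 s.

Average speed = (total path length)/(elapsed time); on a piecewise-linear x-t graph the path length is Σ|Δx|.
0–2 s: |Δx| = |-4 − 4| = 8 m
2–7 s: |Δx| = |4 − -4| = 8 m
7–8 s: |Δx| = |12 − 4| = 8 m
Total path = 24 m; average speed = 24/8 = 3 m/s.

3 m/s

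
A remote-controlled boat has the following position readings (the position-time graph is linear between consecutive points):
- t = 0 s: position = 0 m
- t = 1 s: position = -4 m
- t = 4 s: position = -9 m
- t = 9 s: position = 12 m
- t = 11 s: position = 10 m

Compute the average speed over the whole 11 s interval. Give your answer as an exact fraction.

Average speed = (total path length)/(elapsed time); on a piecewise-linear x-t graph the path length is Σ|Δx|.
0–1 s: |Δx| = |-4 − 0| = 4 m
1–4 s: |Δx| = |-9 − -4| = 5 m
4–9 s: |Δx| = |12 − -9| = 21 m
9–11 s: |Δx| = |10 − 12| = 2 m
Total path = 32 m; average speed = 32/11 = 32/11 m/s.

32/11 m/s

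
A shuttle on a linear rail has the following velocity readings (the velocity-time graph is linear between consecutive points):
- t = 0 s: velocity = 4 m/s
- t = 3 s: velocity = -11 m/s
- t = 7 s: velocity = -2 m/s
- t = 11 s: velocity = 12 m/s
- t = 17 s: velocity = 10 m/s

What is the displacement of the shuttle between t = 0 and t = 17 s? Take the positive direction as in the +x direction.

49.5 m

Net displacement equals the area under the velocity-time graph (areas below the axis count negative).
0–3 s: ½(4 + -11)(3) = -10.5 m
3–7 s: ½(-11 + -2)(4) = -26 m
7–11 s: ½(-2 + 12)(4) = 20 m
11–17 s: ½(12 + 10)(6) = 66 m
Net displacement = 49.5 m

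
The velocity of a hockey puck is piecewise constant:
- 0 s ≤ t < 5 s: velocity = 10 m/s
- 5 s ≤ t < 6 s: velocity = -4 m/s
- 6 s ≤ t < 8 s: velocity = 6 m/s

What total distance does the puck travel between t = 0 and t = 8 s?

66 m

Distance (not displacement) is the total path length: add the absolute areas under v-t.
0–5 s: |10| × 5 = 50 m
5–6 s: |-4| × 1 = 4 m
6–8 s: |6| × 2 = 12 m
Total distance = 66 m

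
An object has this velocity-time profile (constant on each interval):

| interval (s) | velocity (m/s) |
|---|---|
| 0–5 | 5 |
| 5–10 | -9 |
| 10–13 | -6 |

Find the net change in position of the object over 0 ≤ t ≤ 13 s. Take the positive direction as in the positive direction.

Net displacement equals the area under the velocity-time graph (areas below the axis count negative).
0–5 s: 5 × 5 = 25 m
5–10 s: -9 × 5 = -45 m
10–13 s: -6 × 3 = -18 m
Net displacement = -38 m

-38 m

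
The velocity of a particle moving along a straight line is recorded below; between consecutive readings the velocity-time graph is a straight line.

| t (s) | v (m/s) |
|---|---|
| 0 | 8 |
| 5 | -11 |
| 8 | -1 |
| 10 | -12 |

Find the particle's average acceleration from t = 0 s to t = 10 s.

Average acceleration = Δv/Δt = (-12 − 8)/(10 − 0) = -2 m/s².

-2 m/s²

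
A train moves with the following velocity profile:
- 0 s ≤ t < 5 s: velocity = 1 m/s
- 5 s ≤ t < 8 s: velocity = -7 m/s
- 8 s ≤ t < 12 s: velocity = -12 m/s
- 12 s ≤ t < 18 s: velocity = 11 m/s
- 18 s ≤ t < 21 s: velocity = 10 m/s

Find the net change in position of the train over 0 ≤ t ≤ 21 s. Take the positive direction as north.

Net displacement equals the area under the velocity-time graph (areas below the axis count negative).
0–5 s: 1 × 5 = 5 m
5–8 s: -7 × 3 = -21 m
8–12 s: -12 × 4 = -48 m
12–18 s: 11 × 6 = 66 m
18–21 s: 10 × 3 = 30 m
Net displacement = 32 m

32 m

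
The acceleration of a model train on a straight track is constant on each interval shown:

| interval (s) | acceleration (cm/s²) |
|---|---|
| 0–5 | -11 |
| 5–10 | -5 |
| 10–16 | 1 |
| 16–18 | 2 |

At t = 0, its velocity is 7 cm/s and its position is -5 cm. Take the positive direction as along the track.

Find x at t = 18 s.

-960 cm

On each constant-a segment, Δv = aΔt and Δx = v₀Δt + ½aΔt²; chain segment to segment.
0–5 s: v starts 7 cm/s; Δx = 7·5 + ½·-11·5² = -102.5 cm; v ends -48 cm/s.
5–10 s: v starts -48 cm/s; Δx = -48·5 + ½·-5·5² = -302.5 cm; v ends -73 cm/s.
10–16 s: v starts -73 cm/s; Δx = -73·6 + ½·1·6² = -420 cm; v ends -67 cm/s.
16–18 s: v starts -67 cm/s; Δx = -67·2 + ½·2·2² = -130 cm; v ends -63 cm/s.
x(18) = -5 + Σ Δx = -960 cm.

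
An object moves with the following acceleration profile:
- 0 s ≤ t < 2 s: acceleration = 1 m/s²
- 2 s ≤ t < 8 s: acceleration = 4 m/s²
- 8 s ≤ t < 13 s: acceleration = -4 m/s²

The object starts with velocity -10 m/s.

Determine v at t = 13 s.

-4 m/s

Δv equals the area under the a-t graph; then v = v₀ + Δv.
0–2 s: 1 × 2 = 2 m/s
2–8 s: 4 × 6 = 24 m/s
8–13 s: -4 × 5 = -20 m/s
Δv = 6 m/s, so v(13) = -10 + (6) = -4 m/s.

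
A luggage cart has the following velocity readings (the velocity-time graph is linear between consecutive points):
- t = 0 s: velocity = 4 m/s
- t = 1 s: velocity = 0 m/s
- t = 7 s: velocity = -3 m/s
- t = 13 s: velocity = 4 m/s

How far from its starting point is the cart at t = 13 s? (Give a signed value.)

-4 m

Displacement is the signed area under the v-t curve.
0–1 s: ½(4 + 0)(1) = 2 m
1–7 s: ½(0 + -3)(6) = -9 m
7–13 s: ½(-3 + 4)(6) = 3 m
Net displacement = -4 m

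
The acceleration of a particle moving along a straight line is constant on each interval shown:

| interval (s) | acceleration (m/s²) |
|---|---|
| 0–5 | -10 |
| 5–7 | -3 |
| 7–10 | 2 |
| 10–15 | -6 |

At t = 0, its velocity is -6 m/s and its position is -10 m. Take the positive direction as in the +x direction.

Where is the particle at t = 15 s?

On each constant-a segment, Δv = aΔt and Δx = v₀Δt + ½aΔt²; chain segment to segment.
0–5 s: v starts -6 m/s; Δx = -6·5 + ½·-10·5² = -155 m; v ends -56 m/s.
5–7 s: v starts -56 m/s; Δx = -56·2 + ½·-3·2² = -118 m; v ends -62 m/s.
7–10 s: v starts -62 m/s; Δx = -62·3 + ½·2·3² = -177 m; v ends -56 m/s.
10–15 s: v starts -56 m/s; Δx = -56·5 + ½·-6·5² = -355 m; v ends -86 m/s.
x(15) = -10 + Σ Δx = -815 m.

-815 m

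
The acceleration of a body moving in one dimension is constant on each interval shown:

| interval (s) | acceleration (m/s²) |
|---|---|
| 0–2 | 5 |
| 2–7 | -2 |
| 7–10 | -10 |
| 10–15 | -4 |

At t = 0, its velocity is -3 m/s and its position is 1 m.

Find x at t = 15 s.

-254 m

On each constant-a segment, Δv = aΔt and Δx = v₀Δt + ½aΔt²; chain segment to segment.
0–2 s: v starts -3 m/s; Δx = -3·2 + ½·5·2² = 4 m; v ends 7 m/s.
2–7 s: v starts 7 m/s; Δx = 7·5 + ½·-2·5² = 10 m; v ends -3 m/s.
7–10 s: v starts -3 m/s; Δx = -3·3 + ½·-10·3² = -54 m; v ends -33 m/s.
10–15 s: v starts -33 m/s; Δx = -33·5 + ½·-4·5² = -215 m; v ends -53 m/s.
x(15) = 1 + Σ Δx = -254 m.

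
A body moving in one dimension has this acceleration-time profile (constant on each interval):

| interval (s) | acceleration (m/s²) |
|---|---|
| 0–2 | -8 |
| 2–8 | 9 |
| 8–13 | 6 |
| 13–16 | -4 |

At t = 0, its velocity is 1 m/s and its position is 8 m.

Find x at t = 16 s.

525 m

On each constant-a segment, Δv = aΔt and Δx = v₀Δt + ½aΔt²; chain segment to segment.
0–2 s: v starts 1 m/s; Δx = 1·2 + ½·-8·2² = -14 m; v ends -15 m/s.
2–8 s: v starts -15 m/s; Δx = -15·6 + ½·9·6² = 72 m; v ends 39 m/s.
8–13 s: v starts 39 m/s; Δx = 39·5 + ½·6·5² = 270 m; v ends 69 m/s.
13–16 s: v starts 69 m/s; Δx = 69·3 + ½·-4·3² = 189 m; v ends 57 m/s.
x(16) = 8 + Σ Δx = 525 m.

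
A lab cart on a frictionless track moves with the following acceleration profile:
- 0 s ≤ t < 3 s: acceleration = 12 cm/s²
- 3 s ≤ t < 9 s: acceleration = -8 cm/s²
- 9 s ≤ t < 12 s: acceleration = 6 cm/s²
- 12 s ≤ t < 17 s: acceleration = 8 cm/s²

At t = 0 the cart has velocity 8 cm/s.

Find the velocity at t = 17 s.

54 cm/s

Δv equals the area under the a-t graph; then v = v₀ + Δv.
0–3 s: 12 × 3 = 36 cm/s
3–9 s: -8 × 6 = -48 cm/s
9–12 s: 6 × 3 = 18 cm/s
12–17 s: 8 × 5 = 40 cm/s
Δv = 46 cm/s, so v(17) = 8 + (46) = 54 cm/s.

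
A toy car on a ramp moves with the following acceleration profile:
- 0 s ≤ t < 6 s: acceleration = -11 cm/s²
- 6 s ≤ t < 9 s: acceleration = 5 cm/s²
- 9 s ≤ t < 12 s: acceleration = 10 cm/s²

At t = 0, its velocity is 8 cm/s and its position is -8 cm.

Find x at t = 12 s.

On each constant-a segment, Δv = aΔt and Δx = v₀Δt + ½aΔt²; chain segment to segment.
0–6 s: v starts 8 cm/s; Δx = 8·6 + ½·-11·6² = -150 cm; v ends -58 cm/s.
6–9 s: v starts -58 cm/s; Δx = -58·3 + ½·5·3² = -151.5 cm; v ends -43 cm/s.
9–12 s: v starts -43 cm/s; Δx = -43·3 + ½·10·3² = -84 cm; v ends -13 cm/s.
x(12) = -8 + Σ Δx = -393.5 cm.

-393.5 cm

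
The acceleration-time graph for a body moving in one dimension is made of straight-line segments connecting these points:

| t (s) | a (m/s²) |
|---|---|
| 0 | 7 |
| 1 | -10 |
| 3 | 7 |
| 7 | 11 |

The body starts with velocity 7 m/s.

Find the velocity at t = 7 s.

Δv equals the area under the a-t graph; then v = v₀ + Δv.
0–1 s: ½(7 + -10)(1) = -1.5 m/s
1–3 s: ½(-10 + 7)(2) = -3 m/s
3–7 s: ½(7 + 11)(4) = 36 m/s
Δv = 31.5 m/s, so v(7) = 7 + (31.5) = 38.5 m/s.

38.5 m/s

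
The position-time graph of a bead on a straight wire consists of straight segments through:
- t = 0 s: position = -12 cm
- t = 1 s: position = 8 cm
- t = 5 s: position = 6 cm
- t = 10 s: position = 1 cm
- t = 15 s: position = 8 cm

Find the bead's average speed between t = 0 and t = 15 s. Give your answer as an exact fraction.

34/15 cm/s

Average speed = (total path length)/(elapsed time); on a piecewise-linear x-t graph the path length is Σ|Δx|.
0–1 s: |Δx| = |8 − -12| = 20 cm
1–5 s: |Δx| = |6 − 8| = 2 cm
5–10 s: |Δx| = |1 − 6| = 5 cm
10–15 s: |Δx| = |8 − 1| = 7 cm
Total path = 34 cm; average speed = 34/15 = 34/15 cm/s.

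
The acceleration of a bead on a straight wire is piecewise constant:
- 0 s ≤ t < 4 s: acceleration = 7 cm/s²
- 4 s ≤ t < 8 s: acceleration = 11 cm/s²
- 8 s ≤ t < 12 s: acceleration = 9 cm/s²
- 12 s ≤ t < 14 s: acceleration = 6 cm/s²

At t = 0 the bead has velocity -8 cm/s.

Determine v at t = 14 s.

112 cm/s

Δv equals the area under the a-t graph; then v = v₀ + Δv.
0–4 s: 7 × 4 = 28 cm/s
4–8 s: 11 × 4 = 44 cm/s
8–12 s: 9 × 4 = 36 cm/s
12–14 s: 6 × 2 = 12 cm/s
Δv = 120 cm/s, so v(14) = -8 + (120) = 112 cm/s.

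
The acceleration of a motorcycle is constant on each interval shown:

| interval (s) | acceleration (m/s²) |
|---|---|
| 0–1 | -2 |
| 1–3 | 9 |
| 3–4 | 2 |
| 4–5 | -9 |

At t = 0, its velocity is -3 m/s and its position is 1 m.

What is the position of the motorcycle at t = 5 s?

On each constant-a segment, Δv = aΔt and Δx = v₀Δt + ½aΔt²; chain segment to segment.
0–1 s: v starts -3 m/s; Δx = -3·1 + ½·-2·1² = -4 m; v ends -5 m/s.
1–3 s: v starts -5 m/s; Δx = -5·2 + ½·9·2² = 8 m; v ends 13 m/s.
3–4 s: v starts 13 m/s; Δx = 13·1 + ½·2·1² = 14 m; v ends 15 m/s.
4–5 s: v starts 15 m/s; Δx = 15·1 + ½·-9·1² = 10.5 m; v ends 6 m/s.
x(5) = 1 + Σ Δx = 29.5 m.

29.5 m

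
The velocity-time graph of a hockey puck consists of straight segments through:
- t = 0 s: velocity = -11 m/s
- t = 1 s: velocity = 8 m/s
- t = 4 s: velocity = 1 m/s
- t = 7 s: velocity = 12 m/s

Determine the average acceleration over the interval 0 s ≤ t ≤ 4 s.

Average acceleration = Δv/Δt = (1 − -11)/(4 − 0) = 3 m/s².

3 m/s²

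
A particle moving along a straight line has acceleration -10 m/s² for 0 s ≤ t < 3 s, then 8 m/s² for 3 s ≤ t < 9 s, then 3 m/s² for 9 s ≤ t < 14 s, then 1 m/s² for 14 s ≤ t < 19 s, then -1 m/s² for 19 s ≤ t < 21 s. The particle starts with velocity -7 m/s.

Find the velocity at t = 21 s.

29 m/s

Δv equals the area under the a-t graph; then v = v₀ + Δv.
0–3 s: -10 × 3 = -30 m/s
3–9 s: 8 × 6 = 48 m/s
9–14 s: 3 × 5 = 15 m/s
14–19 s: 1 × 5 = 5 m/s
19–21 s: -1 × 2 = -2 m/s
Δv = 36 m/s, so v(21) = -7 + (36) = 29 m/s.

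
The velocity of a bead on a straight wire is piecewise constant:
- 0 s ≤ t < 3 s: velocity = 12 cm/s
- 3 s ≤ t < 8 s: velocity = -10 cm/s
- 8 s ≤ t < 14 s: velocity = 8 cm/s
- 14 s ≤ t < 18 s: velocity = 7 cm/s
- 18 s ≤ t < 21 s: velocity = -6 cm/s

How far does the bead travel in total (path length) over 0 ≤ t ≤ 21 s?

Total distance travelled is ∫|v| dt — sum the magnitudes of each area piece.
0–3 s: |12| × 3 = 36 cm
3–8 s: |-10| × 5 = 50 cm
8–14 s: |8| × 6 = 48 cm
14–18 s: |7| × 4 = 28 cm
18–21 s: |-6| × 3 = 18 cm
Total distance = 180 cm

180 cm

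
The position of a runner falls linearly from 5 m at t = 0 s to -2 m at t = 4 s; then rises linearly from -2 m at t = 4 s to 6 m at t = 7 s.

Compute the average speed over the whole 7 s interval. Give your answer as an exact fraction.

15/7 m/s

Average speed = (total path length)/(elapsed time); on a piecewise-linear x-t graph the path length is Σ|Δx|.
0–4 s: |Δx| = |-2 − 5| = 7 m
4–7 s: |Δx| = |6 − -2| = 8 m
Total path = 15 m; average speed = 15/7 = 15/7 m/s.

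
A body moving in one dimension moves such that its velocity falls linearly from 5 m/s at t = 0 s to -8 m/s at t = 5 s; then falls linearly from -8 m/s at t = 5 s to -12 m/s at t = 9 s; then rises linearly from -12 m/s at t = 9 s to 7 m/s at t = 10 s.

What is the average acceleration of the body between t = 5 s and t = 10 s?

3 m/s²

Average acceleration = Δv/Δt = (7 − -8)/(10 − 5) = 3 m/s².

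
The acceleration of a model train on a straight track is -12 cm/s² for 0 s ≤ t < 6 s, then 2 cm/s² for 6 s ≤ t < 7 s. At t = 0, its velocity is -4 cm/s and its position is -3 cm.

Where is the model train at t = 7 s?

-318 cm

On each constant-a segment, Δv = aΔt and Δx = v₀Δt + ½aΔt²; chain segment to segment.
0–6 s: v starts -4 cm/s; Δx = -4·6 + ½·-12·6² = -240 cm; v ends -76 cm/s.
6–7 s: v starts -76 cm/s; Δx = -76·1 + ½·2·1² = -75 cm; v ends -74 cm/s.
x(7) = -3 + Σ Δx = -318 cm.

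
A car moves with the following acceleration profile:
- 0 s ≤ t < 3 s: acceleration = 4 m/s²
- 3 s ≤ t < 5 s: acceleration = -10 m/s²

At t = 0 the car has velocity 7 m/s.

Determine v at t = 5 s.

-1 m/s

Δv equals the area under the a-t graph; then v = v₀ + Δv.
0–3 s: 4 × 3 = 12 m/s
3–5 s: -10 × 2 = -20 m/s
Δv = -8 m/s, so v(5) = 7 + (-8) = -1 m/s.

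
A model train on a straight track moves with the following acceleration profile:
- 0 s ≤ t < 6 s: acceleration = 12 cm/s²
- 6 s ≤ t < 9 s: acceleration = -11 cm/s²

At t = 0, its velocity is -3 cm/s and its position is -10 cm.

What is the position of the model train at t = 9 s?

On each constant-a segment, Δv = aΔt and Δx = v₀Δt + ½aΔt²; chain segment to segment.
0–6 s: v starts -3 cm/s; Δx = -3·6 + ½·12·6² = 198 cm; v ends 69 cm/s.
6–9 s: v starts 69 cm/s; Δx = 69·3 + ½·-11·3² = 157.5 cm; v ends 36 cm/s.
x(9) = -10 + Σ Δx = 345.5 cm.

345.5 cm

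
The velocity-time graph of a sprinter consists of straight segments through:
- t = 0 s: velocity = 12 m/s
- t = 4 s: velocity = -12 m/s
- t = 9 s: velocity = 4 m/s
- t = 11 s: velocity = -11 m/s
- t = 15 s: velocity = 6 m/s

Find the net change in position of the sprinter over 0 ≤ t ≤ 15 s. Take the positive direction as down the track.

Displacement is the signed area under the v-t curve.
0–4 s: ½(12 + -12)(4) = 0 m
4–9 s: ½(-12 + 4)(5) = -20 m
9–11 s: ½(4 + -11)(2) = -7 m
11–15 s: ½(-11 + 6)(4) = -10 m
Net displacement = -37 m

-37 m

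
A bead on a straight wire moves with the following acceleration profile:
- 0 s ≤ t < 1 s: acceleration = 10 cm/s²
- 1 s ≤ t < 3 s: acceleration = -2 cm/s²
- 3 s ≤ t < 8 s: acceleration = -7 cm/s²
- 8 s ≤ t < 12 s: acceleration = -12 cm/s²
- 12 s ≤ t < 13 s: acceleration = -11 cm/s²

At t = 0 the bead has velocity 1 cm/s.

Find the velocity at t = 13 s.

Δv equals the area under the a-t graph; then v = v₀ + Δv.
0–1 s: 10 × 1 = 10 cm/s
1–3 s: -2 × 2 = -4 cm/s
3–8 s: -7 × 5 = -35 cm/s
8–12 s: -12 × 4 = -48 cm/s
12–13 s: -11 × 1 = -11 cm/s
Δv = -88 cm/s, so v(13) = 1 + (-88) = -87 cm/s.

-87 cm/s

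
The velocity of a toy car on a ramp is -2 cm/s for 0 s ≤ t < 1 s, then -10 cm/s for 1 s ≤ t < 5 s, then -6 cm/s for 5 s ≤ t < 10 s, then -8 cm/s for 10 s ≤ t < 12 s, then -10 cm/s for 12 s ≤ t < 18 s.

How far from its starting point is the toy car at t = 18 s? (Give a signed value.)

Net displacement equals the area under the velocity-time graph (areas below the axis count negative).
0–1 s: -2 × 1 = -2 cm
1–5 s: -10 × 4 = -40 cm
5–10 s: -6 × 5 = -30 cm
10–12 s: -8 × 2 = -16 cm
12–18 s: -10 × 6 = -60 cm
Net displacement = -148 cm

-148 cm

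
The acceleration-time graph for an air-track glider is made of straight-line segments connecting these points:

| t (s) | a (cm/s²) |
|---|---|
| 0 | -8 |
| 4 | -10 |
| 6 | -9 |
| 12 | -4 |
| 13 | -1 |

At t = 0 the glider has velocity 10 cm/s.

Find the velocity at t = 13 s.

Δv equals the area under the a-t graph; then v = v₀ + Δv.
0–4 s: ½(-8 + -10)(4) = -36 cm/s
4–6 s: ½(-10 + -9)(2) = -19 cm/s
6–12 s: ½(-9 + -4)(6) = -39 cm/s
12–13 s: ½(-4 + -1)(1) = -2.5 cm/s
Δv = -96.5 cm/s, so v(13) = 10 + (-96.5) = -86.5 cm/s.

-86.5 cm/s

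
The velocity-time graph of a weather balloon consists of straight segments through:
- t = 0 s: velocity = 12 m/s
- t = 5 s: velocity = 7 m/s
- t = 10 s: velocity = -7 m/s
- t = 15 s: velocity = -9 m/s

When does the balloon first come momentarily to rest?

t = 7.5 s

v changes sign on 5–10 s (from 7 to -7); the graph is linear there, so v = 0 at t = 5 + (-7)·(10 − 5)/(-7 − 7) = 7.5 s.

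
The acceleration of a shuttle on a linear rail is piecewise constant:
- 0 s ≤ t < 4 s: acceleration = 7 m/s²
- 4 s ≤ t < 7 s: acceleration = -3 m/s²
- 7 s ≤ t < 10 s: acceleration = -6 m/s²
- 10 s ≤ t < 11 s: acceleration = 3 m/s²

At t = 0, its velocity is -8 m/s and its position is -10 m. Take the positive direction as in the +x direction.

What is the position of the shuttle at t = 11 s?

61 m

On each constant-a segment, Δv = aΔt and Δx = v₀Δt + ½aΔt²; chain segment to segment.
0–4 s: v starts -8 m/s; Δx = -8·4 + ½·7·4² = 24 m; v ends 20 m/s.
4–7 s: v starts 20 m/s; Δx = 20·3 + ½·-3·3² = 46.5 m; v ends 11 m/s.
7–10 s: v starts 11 m/s; Δx = 11·3 + ½·-6·3² = 6 m; v ends -7 m/s.
10–11 s: v starts -7 m/s; Δx = -7·1 + ½·3·1² = -5.5 m; v ends -4 m/s.
x(11) = -10 + Σ Δx = 61 m.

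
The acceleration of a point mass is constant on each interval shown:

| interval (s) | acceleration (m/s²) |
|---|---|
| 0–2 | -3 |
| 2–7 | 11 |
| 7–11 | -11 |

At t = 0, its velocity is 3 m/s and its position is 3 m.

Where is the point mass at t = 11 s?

On each constant-a segment, Δv = aΔt and Δx = v₀Δt + ½aΔt²; chain segment to segment.
0–2 s: v starts 3 m/s; Δx = 3·2 + ½·-3·2² = 0 m; v ends -3 m/s.
2–7 s: v starts -3 m/s; Δx = -3·5 + ½·11·5² = 122.5 m; v ends 52 m/s.
7–11 s: v starts 52 m/s; Δx = 52·4 + ½·-11·4² = 120 m; v ends 8 m/s.
x(11) = 3 + Σ Δx = 245.5 m.

245.5 m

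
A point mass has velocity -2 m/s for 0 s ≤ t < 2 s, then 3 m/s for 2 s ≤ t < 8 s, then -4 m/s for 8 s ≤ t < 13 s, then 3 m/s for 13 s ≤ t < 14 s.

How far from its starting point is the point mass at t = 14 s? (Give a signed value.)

Displacement is the signed area under the v-t curve.
0–2 s: -2 × 2 = -4 m
2–8 s: 3 × 6 = 18 m
8–13 s: -4 × 5 = -20 m
13–14 s: 3 × 1 = 3 m
Net displacement = -3 m

-3 m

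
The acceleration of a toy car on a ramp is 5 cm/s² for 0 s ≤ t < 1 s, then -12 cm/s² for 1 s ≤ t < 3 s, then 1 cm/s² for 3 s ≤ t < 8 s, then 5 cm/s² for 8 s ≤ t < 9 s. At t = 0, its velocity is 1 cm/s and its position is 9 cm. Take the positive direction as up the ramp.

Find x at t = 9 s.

-87.5 cm

On each constant-a segment, Δv = aΔt and Δx = v₀Δt + ½aΔt²; chain segment to segment.
0–1 s: v starts 1 cm/s; Δx = 1·1 + ½·5·1² = 3.5 cm; v ends 6 cm/s.
1–3 s: v starts 6 cm/s; Δx = 6·2 + ½·-12·2² = -12 cm; v ends -18 cm/s.
3–8 s: v starts -18 cm/s; Δx = -18·5 + ½·1·5² = -77.5 cm; v ends -13 cm/s.
8–9 s: v starts -13 cm/s; Δx = -13·1 + ½·5·1² = -10.5 cm; v ends -8 cm/s.
x(9) = 9 + Σ Δx = -87.5 cm.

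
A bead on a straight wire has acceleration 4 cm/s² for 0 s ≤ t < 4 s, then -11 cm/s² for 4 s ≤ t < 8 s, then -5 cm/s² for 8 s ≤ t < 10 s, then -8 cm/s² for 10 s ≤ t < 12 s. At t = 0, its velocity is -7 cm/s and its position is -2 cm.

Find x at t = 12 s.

On each constant-a segment, Δv = aΔt and Δx = v₀Δt + ½aΔt²; chain segment to segment.
0–4 s: v starts -7 cm/s; Δx = -7·4 + ½·4·4² = 4 cm; v ends 9 cm/s.
4–8 s: v starts 9 cm/s; Δx = 9·4 + ½·-11·4² = -52 cm; v ends -35 cm/s.
8–10 s: v starts -35 cm/s; Δx = -35·2 + ½·-5·2² = -80 cm; v ends -45 cm/s.
10–12 s: v starts -45 cm/s; Δx = -45·2 + ½·-8·2² = -106 cm; v ends -61 cm/s.
x(12) = -2 + Σ Δx = -236 cm.

-236 cm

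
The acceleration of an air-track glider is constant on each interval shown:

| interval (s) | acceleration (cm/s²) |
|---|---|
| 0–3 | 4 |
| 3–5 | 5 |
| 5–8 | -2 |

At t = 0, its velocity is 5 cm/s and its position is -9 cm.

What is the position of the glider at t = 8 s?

On each constant-a segment, Δv = aΔt and Δx = v₀Δt + ½aΔt²; chain segment to segment.
0–3 s: v starts 5 cm/s; Δx = 5·3 + ½·4·3² = 33 cm; v ends 17 cm/s.
3–5 s: v starts 17 cm/s; Δx = 17·2 + ½·5·2² = 44 cm; v ends 27 cm/s.
5–8 s: v starts 27 cm/s; Δx = 27·3 + ½·-2·3² = 72 cm; v ends 21 cm/s.
x(8) = -9 + Σ Δx = 140 cm.

140 cm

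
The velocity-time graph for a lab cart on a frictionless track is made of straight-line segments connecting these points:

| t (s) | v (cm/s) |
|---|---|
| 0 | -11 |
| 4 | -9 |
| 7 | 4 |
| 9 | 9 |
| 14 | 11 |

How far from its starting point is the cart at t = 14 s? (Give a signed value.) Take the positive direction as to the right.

15.5 cm

Net displacement equals the area under the velocity-time graph (areas below the axis count negative).
0–4 s: ½(-11 + -9)(4) = -40 cm
4–7 s: ½(-9 + 4)(3) = -7.5 cm
7–9 s: ½(4 + 9)(2) = 13 cm
9–14 s: ½(9 + 11)(5) = 50 cm
Net displacement = 15.5 cm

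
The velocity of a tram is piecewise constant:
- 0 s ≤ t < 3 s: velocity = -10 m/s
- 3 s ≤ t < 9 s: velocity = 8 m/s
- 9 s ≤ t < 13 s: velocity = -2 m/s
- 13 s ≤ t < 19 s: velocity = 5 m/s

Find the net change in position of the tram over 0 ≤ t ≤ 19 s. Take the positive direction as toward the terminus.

Net displacement equals the area under the velocity-time graph (areas below the axis count negative).
0–3 s: -10 × 3 = -30 m
3–9 s: 8 × 6 = 48 m
9–13 s: -2 × 4 = -8 m
13–19 s: 5 × 6 = 30 m
Net displacement = 40 m

40 m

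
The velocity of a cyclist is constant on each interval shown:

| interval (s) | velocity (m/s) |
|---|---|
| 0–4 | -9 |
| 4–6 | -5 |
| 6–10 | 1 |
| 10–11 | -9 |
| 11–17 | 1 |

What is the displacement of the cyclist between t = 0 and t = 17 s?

Net displacement equals the area under the velocity-time graph (areas below the axis count negative).
0–4 s: -9 × 4 = -36 m
4–6 s: -5 × 2 = -10 m
6–10 s: 1 × 4 = 4 m
10–11 s: -9 × 1 = -9 m
11–17 s: 1 × 6 = 6 m
Net displacement = -45 m

-45 m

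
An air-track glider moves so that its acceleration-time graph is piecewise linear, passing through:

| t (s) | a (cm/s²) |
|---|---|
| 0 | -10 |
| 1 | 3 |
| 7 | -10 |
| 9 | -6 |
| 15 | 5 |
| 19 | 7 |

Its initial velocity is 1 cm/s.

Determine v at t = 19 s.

Δv equals the area under the a-t graph; then v = v₀ + Δv.
0–1 s: ½(-10 + 3)(1) = -3.5 cm/s
1–7 s: ½(3 + -10)(6) = -21 cm/s
7–9 s: ½(-10 + -6)(2) = -16 cm/s
9–15 s: ½(-6 + 5)(6) = -3 cm/s
15–19 s: ½(5 + 7)(4) = 24 cm/s
Δv = -19.5 cm/s, so v(19) = 1 + (-19.5) = -18.5 cm/s.

-18.5 cm/s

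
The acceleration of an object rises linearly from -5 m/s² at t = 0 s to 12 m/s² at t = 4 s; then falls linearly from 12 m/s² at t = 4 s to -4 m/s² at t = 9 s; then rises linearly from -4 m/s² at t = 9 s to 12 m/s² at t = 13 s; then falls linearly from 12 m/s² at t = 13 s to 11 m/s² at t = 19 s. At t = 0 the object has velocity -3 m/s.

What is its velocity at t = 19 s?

Δv equals the area under the a-t graph; then v = v₀ + Δv.
0–4 s: ½(-5 + 12)(4) = 14 m/s
4–9 s: ½(12 + -4)(5) = 20 m/s
9–13 s: ½(-4 + 12)(4) = 16 m/s
13–19 s: ½(12 + 11)(6) = 69 m/s
Δv = 119 m/s, so v(19) = -3 + (119) = 116 m/s.

116 m/s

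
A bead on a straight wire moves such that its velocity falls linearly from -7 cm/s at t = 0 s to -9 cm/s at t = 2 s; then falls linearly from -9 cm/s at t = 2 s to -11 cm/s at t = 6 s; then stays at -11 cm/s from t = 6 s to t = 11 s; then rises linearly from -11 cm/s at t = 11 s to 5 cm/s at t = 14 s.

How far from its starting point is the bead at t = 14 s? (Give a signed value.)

Displacement is the signed area under the v-t curve.
0–2 s: ½(-7 + -9)(2) = -16 cm
2–6 s: ½(-9 + -11)(4) = -40 cm
6–11 s: -11 × 5 = -55 cm
11–14 s: ½(-11 + 5)(3) = -9 cm
Net displacement = -120 cm

-120 cm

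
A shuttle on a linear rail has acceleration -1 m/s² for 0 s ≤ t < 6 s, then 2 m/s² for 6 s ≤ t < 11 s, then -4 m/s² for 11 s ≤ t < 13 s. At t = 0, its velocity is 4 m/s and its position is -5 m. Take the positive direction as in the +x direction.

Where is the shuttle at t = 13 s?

24 m

On each constant-a segment, Δv = aΔt and Δx = v₀Δt + ½aΔt²; chain segment to segment.
0–6 s: v starts 4 m/s; Δx = 4·6 + ½·-1·6² = 6 m; v ends -2 m/s.
6–11 s: v starts -2 m/s; Δx = -2·5 + ½·2·5² = 15 m; v ends 8 m/s.
11–13 s: v starts 8 m/s; Δx = 8·2 + ½·-4·2² = 8 m; v ends 0 m/s.
x(13) = -5 + Σ Δx = 24 m.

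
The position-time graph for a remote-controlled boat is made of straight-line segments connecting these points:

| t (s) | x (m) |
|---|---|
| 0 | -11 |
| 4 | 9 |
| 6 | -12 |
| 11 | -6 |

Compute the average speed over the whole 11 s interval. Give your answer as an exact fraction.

47/11 m/s

Average speed = (total path length)/(elapsed time); on a piecewise-linear x-t graph the path length is Σ|Δx|.
0–4 s: |Δx| = |9 − -11| = 20 m
4–6 s: |Δx| = |-12 − 9| = 21 m
6–11 s: |Δx| = |-6 − -12| = 6 m
Total path = 47 m; average speed = 47/11 = 47/11 m/s.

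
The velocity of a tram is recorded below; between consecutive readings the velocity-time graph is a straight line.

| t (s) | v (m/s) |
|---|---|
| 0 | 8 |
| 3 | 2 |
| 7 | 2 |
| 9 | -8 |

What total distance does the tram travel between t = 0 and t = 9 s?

Distance (not displacement) is the total path length: add the absolute areas under v-t.
0–3 s: |½(8 + 2)(3)| = 15 m
3–7 s: |2| × 4 = 8 m
7–9 s: v = 0 at t = 7.4 s; triangle areas 0.4 + 6.4 = 6.8 m
Total distance = 29.8 m

29.8 m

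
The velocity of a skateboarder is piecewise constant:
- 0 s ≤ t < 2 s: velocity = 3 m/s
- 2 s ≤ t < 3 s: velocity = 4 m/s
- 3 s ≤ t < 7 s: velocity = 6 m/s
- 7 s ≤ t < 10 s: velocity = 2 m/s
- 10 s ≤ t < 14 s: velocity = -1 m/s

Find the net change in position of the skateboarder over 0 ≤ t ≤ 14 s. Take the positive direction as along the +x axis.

36 m

Displacement is the signed area under the v-t curve.
0–2 s: 3 × 2 = 6 m
2–3 s: 4 × 1 = 4 m
3–7 s: 6 × 4 = 24 m
7–10 s: 2 × 3 = 6 m
10–14 s: -1 × 4 = -4 m
Net displacement = 36 m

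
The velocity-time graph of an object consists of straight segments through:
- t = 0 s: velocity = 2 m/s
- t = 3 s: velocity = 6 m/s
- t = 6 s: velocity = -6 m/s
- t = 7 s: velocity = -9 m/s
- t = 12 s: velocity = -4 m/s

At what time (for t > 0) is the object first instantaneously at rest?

v changes sign on 3–6 s (from 6 to -6); the graph is linear there, so v = 0 at t = 3 + (-6)·(6 − 3)/(-6 − 6) = 4.5 s.

t = 4.5 s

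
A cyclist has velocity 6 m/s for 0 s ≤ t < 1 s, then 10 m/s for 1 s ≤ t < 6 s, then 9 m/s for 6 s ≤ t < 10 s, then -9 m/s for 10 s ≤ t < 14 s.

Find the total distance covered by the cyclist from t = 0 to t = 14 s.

128 m

Total distance travelled is ∫|v| dt — sum the magnitudes of each area piece.
0–1 s: |6| × 1 = 6 m
1–6 s: |10| × 5 = 50 m
6–10 s: |9| × 4 = 36 m
10–14 s: |-9| × 4 = 36 m
Total distance = 128 m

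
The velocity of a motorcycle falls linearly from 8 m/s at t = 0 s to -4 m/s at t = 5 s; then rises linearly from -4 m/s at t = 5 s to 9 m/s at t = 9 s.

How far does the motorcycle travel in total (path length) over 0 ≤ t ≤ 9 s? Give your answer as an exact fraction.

Distance (not displacement) is the total path length: add the absolute areas under v-t.
0–5 s: v = 0 at t = 10/3 s; triangle areas 40/3 + 10/3 = 50/3 m
5–9 s: v = 0 at t = 81/13 s; triangle areas 32/13 + 162/13 = 194/13 m
Total distance = 1232/39 m

1232/39 m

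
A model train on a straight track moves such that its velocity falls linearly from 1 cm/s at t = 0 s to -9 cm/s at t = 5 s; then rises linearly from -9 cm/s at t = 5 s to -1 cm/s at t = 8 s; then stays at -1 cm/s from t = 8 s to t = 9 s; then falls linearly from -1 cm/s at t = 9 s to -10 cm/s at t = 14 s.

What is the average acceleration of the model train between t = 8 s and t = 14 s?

Average acceleration = Δv/Δt = (-10 − -1)/(14 − 8) = -1.5 cm/s².

-1.5 cm/s²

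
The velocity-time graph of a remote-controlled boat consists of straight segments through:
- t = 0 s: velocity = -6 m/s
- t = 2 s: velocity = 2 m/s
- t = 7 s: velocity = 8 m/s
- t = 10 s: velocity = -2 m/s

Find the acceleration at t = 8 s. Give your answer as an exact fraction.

-10/3 m/s²

Acceleration is the slope of the v-t graph on 7–10 s: (-2 − 8)/(10 − 7) = -10/3 m/s².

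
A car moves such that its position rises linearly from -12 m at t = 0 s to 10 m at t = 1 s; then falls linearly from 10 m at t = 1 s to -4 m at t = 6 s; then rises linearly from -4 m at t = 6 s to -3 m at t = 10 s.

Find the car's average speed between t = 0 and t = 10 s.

3.7 m/s

Average speed = (total path length)/(elapsed time); on a piecewise-linear x-t graph the path length is Σ|Δx|.
0–1 s: |Δx| = |10 − -12| = 22 m
1–6 s: |Δx| = |-4 − 10| = 14 m
6–10 s: |Δx| = |-3 − -4| = 1 m
Total path = 37 m; average speed = 37/10 = 3.7 m/s.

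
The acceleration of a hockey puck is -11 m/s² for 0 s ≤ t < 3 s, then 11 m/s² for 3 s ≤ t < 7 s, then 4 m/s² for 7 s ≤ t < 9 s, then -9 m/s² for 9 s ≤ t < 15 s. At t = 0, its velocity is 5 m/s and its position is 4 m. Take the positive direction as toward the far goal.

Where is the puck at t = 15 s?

-32.5 m

On each constant-a segment, Δv = aΔt and Δx = v₀Δt + ½aΔt²; chain segment to segment.
0–3 s: v starts 5 m/s; Δx = 5·3 + ½·-11·3² = -34.5 m; v ends -28 m/s.
3–7 s: v starts -28 m/s; Δx = -28·4 + ½·11·4² = -24 m; v ends 16 m/s.
7–9 s: v starts 16 m/s; Δx = 16·2 + ½·4·2² = 40 m; v ends 24 m/s.
9–15 s: v starts 24 m/s; Δx = 24·6 + ½·-9·6² = -18 m; v ends -30 m/s.
x(15) = 4 + Σ Δx = -32.5 m.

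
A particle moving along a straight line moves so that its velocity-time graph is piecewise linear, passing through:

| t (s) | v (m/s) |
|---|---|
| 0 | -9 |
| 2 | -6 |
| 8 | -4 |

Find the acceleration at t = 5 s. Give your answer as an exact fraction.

1/3 m/s²

Acceleration is the slope of the v-t graph on 2–8 s: (-4 − -6)/(8 − 2) = 1/3 m/s².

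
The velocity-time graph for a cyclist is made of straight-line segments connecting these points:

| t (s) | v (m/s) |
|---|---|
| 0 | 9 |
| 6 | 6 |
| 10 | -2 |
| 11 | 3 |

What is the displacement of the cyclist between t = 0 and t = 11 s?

Displacement is the signed area under the v-t curve.
0–6 s: ½(9 + 6)(6) = 45 m
6–10 s: ½(6 + -2)(4) = 8 m
10–11 s: ½(-2 + 3)(1) = 0.5 m
Net displacement = 53.5 m

53.5 m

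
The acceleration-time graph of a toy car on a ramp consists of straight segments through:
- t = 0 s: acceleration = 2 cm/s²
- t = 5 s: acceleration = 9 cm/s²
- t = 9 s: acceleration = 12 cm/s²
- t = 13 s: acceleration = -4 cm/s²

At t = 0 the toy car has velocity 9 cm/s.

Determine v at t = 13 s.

Δv equals the area under the a-t graph; then v = v₀ + Δv.
0–5 s: ½(2 + 9)(5) = 27.5 cm/s
5–9 s: ½(9 + 12)(4) = 42 cm/s
9–13 s: ½(12 + -4)(4) = 16 cm/s
Δv = 85.5 cm/s, so v(13) = 9 + (85.5) = 94.5 cm/s.

94.5 cm/s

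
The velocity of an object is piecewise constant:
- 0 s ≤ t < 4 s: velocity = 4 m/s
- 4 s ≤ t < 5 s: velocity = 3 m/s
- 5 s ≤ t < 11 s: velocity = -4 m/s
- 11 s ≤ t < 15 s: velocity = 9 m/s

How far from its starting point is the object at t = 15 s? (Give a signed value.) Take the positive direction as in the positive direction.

31 m

Net displacement equals the area under the velocity-time graph (areas below the axis count negative).
0–4 s: 4 × 4 = 16 m
4–5 s: 3 × 1 = 3 m
5–11 s: -4 × 6 = -24 m
11–15 s: 9 × 4 = 36 m
Net displacement = 31 m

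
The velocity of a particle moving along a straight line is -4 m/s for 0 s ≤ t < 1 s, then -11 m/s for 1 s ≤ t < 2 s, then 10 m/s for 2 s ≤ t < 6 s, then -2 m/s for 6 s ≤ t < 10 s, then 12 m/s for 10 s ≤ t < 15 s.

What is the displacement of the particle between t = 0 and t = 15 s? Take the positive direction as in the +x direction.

Displacement is the signed area under the v-t curve.
0–1 s: -4 × 1 = -4 m
1–2 s: -11 × 1 = -11 m
2–6 s: 10 × 4 = 40 m
6–10 s: -2 × 4 = -8 m
10–15 s: 12 × 5 = 60 m
Net displacement = 77 m

77 m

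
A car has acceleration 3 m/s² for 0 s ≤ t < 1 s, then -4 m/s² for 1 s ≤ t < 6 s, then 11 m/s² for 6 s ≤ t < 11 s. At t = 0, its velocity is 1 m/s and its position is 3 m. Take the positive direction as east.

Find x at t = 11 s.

On each constant-a segment, Δv = aΔt and Δx = v₀Δt + ½aΔt²; chain segment to segment.
0–1 s: v starts 1 m/s; Δx = 1·1 + ½·3·1² = 2.5 m; v ends 4 m/s.
1–6 s: v starts 4 m/s; Δx = 4·5 + ½·-4·5² = -30 m; v ends -16 m/s.
6–11 s: v starts -16 m/s; Δx = -16·5 + ½·11·5² = 57.5 m; v ends 39 m/s.
x(11) = 3 + Σ Δx = 33 m.

33 m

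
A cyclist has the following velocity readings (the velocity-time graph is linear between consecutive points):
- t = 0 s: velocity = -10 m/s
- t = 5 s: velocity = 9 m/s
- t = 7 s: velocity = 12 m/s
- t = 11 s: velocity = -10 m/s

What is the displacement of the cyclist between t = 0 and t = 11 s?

22.5 m

Net displacement equals the area under the velocity-time graph (areas below the axis count negative).
0–5 s: ½(-10 + 9)(5) = -2.5 m
5–7 s: ½(9 + 12)(2) = 21 m
7–11 s: ½(12 + -10)(4) = 4 m
Net displacement = 22.5 m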